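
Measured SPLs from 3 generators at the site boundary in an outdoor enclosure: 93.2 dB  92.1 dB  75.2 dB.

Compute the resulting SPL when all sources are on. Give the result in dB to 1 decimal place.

Converting to relative power and adding: 10^(93.2/10) + 10^(92.1/10) + 10^(75.2/10) = 3.744e+09.
Combined level = 10 log₁₀(3.744e+09) = 95.7 dB.

95.7 dB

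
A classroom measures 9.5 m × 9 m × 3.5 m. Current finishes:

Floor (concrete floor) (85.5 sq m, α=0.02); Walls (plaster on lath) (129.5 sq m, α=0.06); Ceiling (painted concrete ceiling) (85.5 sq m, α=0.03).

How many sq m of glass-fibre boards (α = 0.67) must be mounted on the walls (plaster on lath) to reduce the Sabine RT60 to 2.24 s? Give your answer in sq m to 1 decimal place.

Summing Sᵢαᵢ: 1.710 + 7.770 + 2.565 → A₁ = 12.045 sabins.
Required A₂ = 0.161·299.25/2.24 = 21.509 sabins.
ΔA needed = 21.509 − 12.045 = 9.464 sabins.
Each sq m of panel replacing the walls (plaster on lath) adds (0.67 − 0.06) = 0.61 sabins.
Area = ΔA/Δα = 9.464/0.61 = 15.5 sq m.

15.5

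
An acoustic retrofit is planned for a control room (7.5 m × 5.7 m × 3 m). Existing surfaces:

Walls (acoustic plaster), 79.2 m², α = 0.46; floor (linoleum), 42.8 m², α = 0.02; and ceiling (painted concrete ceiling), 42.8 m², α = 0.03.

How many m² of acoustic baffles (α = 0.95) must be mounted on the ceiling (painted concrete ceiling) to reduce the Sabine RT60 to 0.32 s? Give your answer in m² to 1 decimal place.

28.2

Equivalent absorption area: A₁ = 79.2*0.46 + 42.8*0.02 + 42.8*0.03 = 38.572 m².
Required A₂ = 0.161·128.25/0.32 = 64.526 sabins.
ΔA needed = 64.526 − 38.572 = 25.954 sabins.
Net gain per m²: Δα = 0.95 − 0.03 = 0.92.
Panel area = 25.954 / 0.92 = 28.2 m².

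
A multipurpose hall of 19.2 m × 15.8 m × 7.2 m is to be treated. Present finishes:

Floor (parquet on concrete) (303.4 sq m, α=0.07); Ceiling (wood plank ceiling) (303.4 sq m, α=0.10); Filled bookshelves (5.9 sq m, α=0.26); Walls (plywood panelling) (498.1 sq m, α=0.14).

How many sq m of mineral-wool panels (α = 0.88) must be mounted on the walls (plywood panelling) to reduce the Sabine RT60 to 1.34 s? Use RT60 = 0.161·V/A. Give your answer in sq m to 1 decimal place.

Total absorption A₁ = 303.4×0.07 + 303.4×0.10 + 5.9×0.26 + 498.1×0.14
  = 21.238 + 30.340 + 1.534 + 69.734 = 122.846 sq m sabins.
Required A₂ = 0.161·2184.192/1.34 = 262.429 sabins.
ΔA needed = 262.429 − 122.846 = 139.583 sabins.
Each sq m of panel replacing the walls (plywood panelling) adds (0.88 − 0.14) = 0.74 sabins.
Area = ΔA/Δα = 139.583/0.74 = 188.6 sq m.

188.6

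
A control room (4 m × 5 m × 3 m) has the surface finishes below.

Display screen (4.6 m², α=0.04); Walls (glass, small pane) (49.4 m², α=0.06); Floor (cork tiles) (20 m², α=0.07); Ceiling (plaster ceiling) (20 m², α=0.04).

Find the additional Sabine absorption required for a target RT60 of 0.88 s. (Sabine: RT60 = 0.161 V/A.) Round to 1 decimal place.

Equivalent absorption area: A₁ = 4.6*0.04 + 49.4*0.06 + 20*0.07 + 20*0.04 = 5.348 m².
Target A₂ = 0.161·60/0.88 = 10.977 sabins (V = 60 m³).
Additional absorption ΔA = 10.977 − 5.348 = 5.6 sabins.

5.6 sabins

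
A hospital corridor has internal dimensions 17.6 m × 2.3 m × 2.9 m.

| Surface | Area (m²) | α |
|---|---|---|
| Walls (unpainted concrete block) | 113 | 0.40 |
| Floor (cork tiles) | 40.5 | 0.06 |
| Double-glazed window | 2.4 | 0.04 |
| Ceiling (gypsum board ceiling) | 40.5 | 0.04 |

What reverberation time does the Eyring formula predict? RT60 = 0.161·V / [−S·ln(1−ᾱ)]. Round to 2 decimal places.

0.33 sec

Total surface area S = 113 + 40.5 + 2.4 + 40.5 = 196.4 m².
Absorption A = 113×0.40 + 40.5×0.06 + 2.4×0.04 + 40.5×0.04 = 49.346 sabins.
ᾱ = 49.346 / 196.4 = 0.2513.
Eyring denominator: −S ln(1−ᾱ) = 56.841.
V = 17.6 × 2.3 × 2.9 = 117.392 m³.
RT60 = 0.161 × 117.392 / 56.841 = 0.33 s.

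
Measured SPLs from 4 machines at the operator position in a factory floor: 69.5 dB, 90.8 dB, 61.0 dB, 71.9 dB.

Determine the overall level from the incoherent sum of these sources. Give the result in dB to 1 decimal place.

Converting to relative power and adding: 10^(69.5/10) + 10^(90.8/10) + 10^(61.0/10) + 10^(71.9/10) = 1.228e+09.
Back to dB: 10·log₁₀ Σ = 90.9 dB.

90.9 dB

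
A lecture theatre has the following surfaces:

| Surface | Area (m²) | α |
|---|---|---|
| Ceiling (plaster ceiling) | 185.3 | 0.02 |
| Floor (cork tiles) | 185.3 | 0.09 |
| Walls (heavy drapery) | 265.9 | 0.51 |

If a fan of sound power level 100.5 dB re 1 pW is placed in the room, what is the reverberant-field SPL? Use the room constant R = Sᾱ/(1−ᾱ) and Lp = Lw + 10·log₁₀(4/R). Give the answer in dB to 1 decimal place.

A = 155.992 sabins; S = 636.5 m².
ᾱ = 0.2451, so room constant R = A/(1−ᾱ) = 206.639 m².
Lp = 100.5 + 10·log₁₀(4/206.639) = 100.5 + (-17.13) = 83.4 dB.

83.4 dB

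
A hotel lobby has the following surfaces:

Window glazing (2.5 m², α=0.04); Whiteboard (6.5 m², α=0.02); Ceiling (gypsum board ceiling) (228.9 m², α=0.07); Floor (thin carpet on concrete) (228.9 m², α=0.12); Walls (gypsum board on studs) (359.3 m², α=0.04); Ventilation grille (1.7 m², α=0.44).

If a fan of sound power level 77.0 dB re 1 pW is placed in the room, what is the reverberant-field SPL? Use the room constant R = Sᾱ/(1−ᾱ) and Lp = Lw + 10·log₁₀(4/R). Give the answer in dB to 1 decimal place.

Σ(Sᵢαᵢ) = 2.5×0.04 + 6.5×0.02 + 228.9×0.07 + 228.9×0.12 + 359.3×0.04 + 1.7×0.44 = 58.841; total area S = 827.8 m².
ᾱ = 0.0711, so room constant R = A/(1−ᾱ) = 63.345 m².
Lp = 77.0 + 10·log₁₀(4/63.345) = 77.0 + (-12.00) = 65.0 dB.

65.0 dB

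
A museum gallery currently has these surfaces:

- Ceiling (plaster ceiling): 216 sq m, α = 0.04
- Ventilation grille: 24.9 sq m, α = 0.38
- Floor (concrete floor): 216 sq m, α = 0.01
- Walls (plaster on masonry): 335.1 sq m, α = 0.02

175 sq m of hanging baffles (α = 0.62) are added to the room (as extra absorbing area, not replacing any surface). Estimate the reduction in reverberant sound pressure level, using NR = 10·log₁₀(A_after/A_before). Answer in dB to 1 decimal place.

7.0 dB

Total absorption A_before = 216*0.04 + 24.9*0.38 + 216*0.01 + 335.1*0.02
  = 8.640 + 9.462 + 2.160 + 6.702 = 26.964 sq m sabins.
Treatment contributes 175·0.62 = 108.500 sabins.
A_after = 26.964 + 108.500 = 135.464 sabins.
NR = 10·log₁₀(135.464/26.964) = 7.0 dB.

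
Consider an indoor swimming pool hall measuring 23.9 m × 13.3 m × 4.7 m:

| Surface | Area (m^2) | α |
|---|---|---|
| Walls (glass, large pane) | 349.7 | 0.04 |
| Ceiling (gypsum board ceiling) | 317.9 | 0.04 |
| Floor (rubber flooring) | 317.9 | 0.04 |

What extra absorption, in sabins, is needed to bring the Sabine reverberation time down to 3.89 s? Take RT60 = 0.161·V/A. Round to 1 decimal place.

22.4 sabins

Total absorption A₁ = 349.7×0.04 + 317.9×0.04 + 317.9×0.04
  = 13.988 + 12.716 + 12.716 = 39.420 m^2 sabins.
Target A₂ = 0.161·1493.989/3.89 = 61.833 sabins (V = 1493.989 m³).
Additional absorption ΔA = 61.833 − 39.420 = 22.4 sabins.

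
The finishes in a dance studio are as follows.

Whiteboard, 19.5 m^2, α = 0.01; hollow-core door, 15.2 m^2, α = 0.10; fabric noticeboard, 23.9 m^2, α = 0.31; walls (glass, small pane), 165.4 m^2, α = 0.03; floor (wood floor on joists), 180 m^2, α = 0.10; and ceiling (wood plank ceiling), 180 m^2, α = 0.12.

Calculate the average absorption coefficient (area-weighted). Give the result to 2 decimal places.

0.09

S = Σ Sᵢ = 19.5 + 15.2 + 23.9 + 165.4 + 180 + 180 = 584.0 m^2.
Σ(Sᵢαᵢ) = 19.5*0.01 + 15.2*0.10 + 23.9*0.31 + 165.4*0.03 + 180*0.10 + 180*0.12 = 53.686.
ᾱ = 53.686 / 584.0 = 0.09.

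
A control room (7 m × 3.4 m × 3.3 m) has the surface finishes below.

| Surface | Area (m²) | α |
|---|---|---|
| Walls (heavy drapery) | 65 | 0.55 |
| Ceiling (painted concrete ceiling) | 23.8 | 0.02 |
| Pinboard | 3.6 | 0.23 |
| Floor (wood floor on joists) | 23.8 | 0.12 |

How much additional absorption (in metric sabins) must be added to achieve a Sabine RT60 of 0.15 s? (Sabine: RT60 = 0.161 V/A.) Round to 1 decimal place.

44.4 sabins

A₁ = Σ Sᵢαᵢ = 65·0.55 + 23.8·0.02 + 3.6·0.23 + 23.8·0.12 = 39.910 sabins.
Target A₂ = 0.161·78.54/0.15 = 84.300 sabins (V = 78.54 m³).
Additional absorption ΔA = 84.300 − 39.910 = 44.4 sabins.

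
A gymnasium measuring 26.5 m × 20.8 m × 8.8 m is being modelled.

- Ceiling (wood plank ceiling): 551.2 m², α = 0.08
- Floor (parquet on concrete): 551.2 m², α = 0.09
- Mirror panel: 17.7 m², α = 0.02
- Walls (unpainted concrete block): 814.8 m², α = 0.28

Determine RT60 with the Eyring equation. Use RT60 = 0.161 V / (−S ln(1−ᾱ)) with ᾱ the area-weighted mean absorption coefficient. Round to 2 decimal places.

2.22 s

S = Σ Sᵢ = 1934.9 m².
Absorption A = 551.2×0.08 + 551.2×0.09 + 17.7×0.02 + 814.8×0.28 = 322.202 sabins.
Mean coefficient ᾱ = A/S = 0.1665.
−S·ln(1−ᾱ) = −1934.9 × ln(1 − 0.1665) = 352.387.
V = 26.5 × 20.8 × 8.8 = 4850.56 m³.
RT60 = 0.161 × 4850.56 / 352.387 = 2.22 s.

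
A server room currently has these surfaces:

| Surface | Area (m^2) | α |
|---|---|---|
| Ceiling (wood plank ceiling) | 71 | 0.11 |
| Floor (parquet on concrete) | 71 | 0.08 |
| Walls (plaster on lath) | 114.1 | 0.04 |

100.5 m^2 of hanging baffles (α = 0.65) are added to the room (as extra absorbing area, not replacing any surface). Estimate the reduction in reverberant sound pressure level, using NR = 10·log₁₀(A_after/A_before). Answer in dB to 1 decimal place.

Summing Sᵢαᵢ: 7.810 + 5.680 + 4.564 → A_before = 18.054 sabins.
Added absorption = 100.5 × 0.65 = 65.325 sabins.
A_after = 18.054 + 65.325 = 83.379 sabins.
Reduction = 10 log₁₀(A_after/A_before) = 10 log₁₀(4.6183) = 6.6 dB.

6.6 dB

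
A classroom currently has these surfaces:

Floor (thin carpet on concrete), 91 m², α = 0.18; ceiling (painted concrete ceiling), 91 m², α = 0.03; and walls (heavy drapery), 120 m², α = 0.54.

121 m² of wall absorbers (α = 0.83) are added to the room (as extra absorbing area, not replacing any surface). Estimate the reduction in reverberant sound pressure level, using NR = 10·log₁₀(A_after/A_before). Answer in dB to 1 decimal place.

Summing Sᵢαᵢ: 16.380 + 2.730 + 64.800 → A_before = 83.910 sabins.
Treatment contributes 121·0.83 = 100.430 sabins.
New total A_after = 184.340 sabins.
Reduction = 10 log₁₀(A_after/A_before) = 10 log₁₀(2.1969) = 3.4 dB.

3.4 dB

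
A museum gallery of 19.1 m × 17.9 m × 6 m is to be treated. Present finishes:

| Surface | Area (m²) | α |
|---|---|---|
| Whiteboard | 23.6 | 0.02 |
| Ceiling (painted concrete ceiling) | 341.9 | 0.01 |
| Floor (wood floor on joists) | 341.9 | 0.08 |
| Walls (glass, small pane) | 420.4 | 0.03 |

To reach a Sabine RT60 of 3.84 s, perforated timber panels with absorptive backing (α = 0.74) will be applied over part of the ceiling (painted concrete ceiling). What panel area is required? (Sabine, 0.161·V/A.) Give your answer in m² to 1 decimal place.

57.7

Equivalent absorption area: A₁ = 23.6*0.02 + 341.9*0.01 + 341.9*0.08 + 420.4*0.03 = 43.855 m².
Required A₂ = 0.161·2051.34/3.84 = 86.007 sabins.
ΔA needed = 86.007 − 43.855 = 42.152 sabins.
Each m² of panel replacing the ceiling (painted concrete ceiling) adds (0.74 − 0.01) = 0.73 sabins.
Panel area = 42.152 / 0.73 = 57.7 m².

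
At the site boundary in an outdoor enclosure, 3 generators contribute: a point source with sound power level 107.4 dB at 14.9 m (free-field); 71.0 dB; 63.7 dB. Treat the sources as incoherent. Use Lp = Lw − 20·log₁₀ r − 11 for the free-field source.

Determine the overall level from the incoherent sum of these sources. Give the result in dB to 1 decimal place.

75.4 dB

Source at 14.9 m: Lp = 107.4 − 20·log₁₀(14.9) − 11 = 72.9 dB.
Σ 10^(Lᵢ/10) = 3.443e+07.
Combined level = 10 log₁₀(3.443e+07) = 75.4 dB.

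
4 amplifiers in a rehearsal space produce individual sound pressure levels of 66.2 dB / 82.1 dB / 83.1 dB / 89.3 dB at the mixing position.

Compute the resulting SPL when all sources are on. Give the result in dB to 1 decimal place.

90.9 dB

Converting to relative power and adding: 10^(66.2/10) + 10^(82.1/10) + 10^(83.1/10) + 10^(89.3/10) = 1.222e+09.
Back to dB: 10·log₁₀ Σ = 90.9 dB.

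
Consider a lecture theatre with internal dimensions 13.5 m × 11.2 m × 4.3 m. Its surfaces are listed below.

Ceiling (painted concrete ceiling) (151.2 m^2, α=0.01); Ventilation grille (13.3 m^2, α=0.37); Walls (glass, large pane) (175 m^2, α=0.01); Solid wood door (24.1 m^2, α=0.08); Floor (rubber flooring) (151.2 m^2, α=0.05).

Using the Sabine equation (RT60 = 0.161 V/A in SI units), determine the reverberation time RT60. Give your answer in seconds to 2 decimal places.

5.92 sec

A = Σ Sᵢαᵢ = 151.2·0.01 + 13.3·0.37 + 175·0.01 + 24.1·0.08 + 151.2·0.05 = 17.671 sabins.
Room volume: 650.16 m³.
RT60 = 0.161 · V / A = 0.161 × 650.16 / 17.671 = 5.92 s.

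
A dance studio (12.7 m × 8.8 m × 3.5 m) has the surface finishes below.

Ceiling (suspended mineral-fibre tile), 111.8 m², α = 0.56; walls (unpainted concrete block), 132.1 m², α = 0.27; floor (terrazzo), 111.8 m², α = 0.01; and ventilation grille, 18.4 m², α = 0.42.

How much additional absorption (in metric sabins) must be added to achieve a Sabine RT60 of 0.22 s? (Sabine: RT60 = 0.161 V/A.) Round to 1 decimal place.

Summing Sᵢαᵢ: 62.608 + 35.667 + 1.118 + 7.728 → A₁ = 107.121 sabins.
For T = 0.22 s, need A₂ = 0.161·V/T = 0.161·391.16/0.22 = 286.258 sabins.
ΔA = A₂ − A₁ = 286.258 − 107.121 = 179.1 sabins.

179.1 sabins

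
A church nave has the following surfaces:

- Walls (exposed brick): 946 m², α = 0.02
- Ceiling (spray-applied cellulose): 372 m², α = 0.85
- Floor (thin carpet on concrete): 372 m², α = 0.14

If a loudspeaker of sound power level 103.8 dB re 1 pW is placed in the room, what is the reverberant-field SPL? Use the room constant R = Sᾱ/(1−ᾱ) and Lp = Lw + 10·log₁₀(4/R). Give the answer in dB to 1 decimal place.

82.8 dB

A = 387.200 sabins; S = 1690.0 m².
ᾱ = 0.2291, so room constant R = A/(1−ᾱ) = 502.270 m².
Lp = 103.8 + 10·log₁₀(4/502.270) = 103.8 + (-20.99) = 82.8 dB.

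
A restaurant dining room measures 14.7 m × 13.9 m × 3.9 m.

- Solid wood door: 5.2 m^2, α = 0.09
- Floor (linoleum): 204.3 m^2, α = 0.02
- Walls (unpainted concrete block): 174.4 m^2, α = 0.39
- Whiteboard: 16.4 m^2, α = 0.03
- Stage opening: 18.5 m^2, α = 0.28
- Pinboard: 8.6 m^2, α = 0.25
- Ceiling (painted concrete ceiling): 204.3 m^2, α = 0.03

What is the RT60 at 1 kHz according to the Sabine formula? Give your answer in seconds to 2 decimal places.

Total absorption A = 5.2·0.09 + 204.3·0.02 + 174.4·0.39 + 16.4·0.03 + 18.5·0.28 + 8.6·0.25 + 204.3·0.03
  = 0.468 + 4.086 + 68.016 + 0.492 + 5.180 + 2.150 + 6.129 = 86.521 m^2 sabins.
V = 14.7·13.9·3.9 = 796.887 m³.
Sabine: RT60 = 0.161 × 796.887 / 86.521 = 1.48 s.

1.48 seconds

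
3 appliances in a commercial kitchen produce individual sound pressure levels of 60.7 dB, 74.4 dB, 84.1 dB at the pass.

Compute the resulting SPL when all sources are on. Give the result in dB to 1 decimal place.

Converting to relative power and adding: 10^(60.7/10) + 10^(74.4/10) + 10^(84.1/10) = 2.858e+08.
Combined level = 10 log₁₀(2.858e+08) = 84.6 dB.

84.6 dB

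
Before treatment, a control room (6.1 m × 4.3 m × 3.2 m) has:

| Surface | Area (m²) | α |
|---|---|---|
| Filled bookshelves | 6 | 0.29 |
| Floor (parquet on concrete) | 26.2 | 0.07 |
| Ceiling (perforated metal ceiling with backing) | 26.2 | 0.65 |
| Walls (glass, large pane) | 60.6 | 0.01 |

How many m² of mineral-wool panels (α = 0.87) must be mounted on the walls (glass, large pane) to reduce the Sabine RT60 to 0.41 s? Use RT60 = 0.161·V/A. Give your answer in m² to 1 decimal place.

13.7

Equivalent absorption area: A₁ = 6*0.29 + 26.2*0.07 + 26.2*0.65 + 60.6*0.01 = 21.210 m².
Required A₂ = 0.161·83.936/0.41 = 32.960 sabins.
Absorption to add: 32.960 − 21.210 = 11.750 sabins.
Net gain per m²: Δα = 0.87 − 0.01 = 0.86.
Area = ΔA/Δα = 11.750/0.86 = 13.7 m².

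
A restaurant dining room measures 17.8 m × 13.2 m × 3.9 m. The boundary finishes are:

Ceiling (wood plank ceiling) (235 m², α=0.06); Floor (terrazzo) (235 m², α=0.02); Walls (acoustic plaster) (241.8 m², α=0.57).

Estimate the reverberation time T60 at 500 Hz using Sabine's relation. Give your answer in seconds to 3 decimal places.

0.942 s

Total absorption A = 235·0.06 + 235·0.02 + 241.8·0.57
  = 14.100 + 4.700 + 137.826 = 156.626 m² sabins.
V = 17.8·13.2·3.9 = 916.344 m³.
Sabine: RT60 = 0.161 × 916.344 / 156.626 = 0.942 s.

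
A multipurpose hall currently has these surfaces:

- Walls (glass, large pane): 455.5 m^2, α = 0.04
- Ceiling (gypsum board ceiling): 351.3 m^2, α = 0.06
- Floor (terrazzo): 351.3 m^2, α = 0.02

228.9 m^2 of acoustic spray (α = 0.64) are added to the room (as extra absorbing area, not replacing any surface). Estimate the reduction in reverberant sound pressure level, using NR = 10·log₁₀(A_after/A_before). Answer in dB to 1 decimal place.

Total absorption A_before = 455.5×0.04 + 351.3×0.06 + 351.3×0.02
  = 18.220 + 21.078 + 7.026 = 46.324 m^2 sabins.
Treatment contributes 228.9·0.64 = 146.496 sabins.
A_after = 46.324 + 146.496 = 192.820 sabins.
NR = 10·log₁₀(192.820/46.324) = 6.2 dB.

6.2 dB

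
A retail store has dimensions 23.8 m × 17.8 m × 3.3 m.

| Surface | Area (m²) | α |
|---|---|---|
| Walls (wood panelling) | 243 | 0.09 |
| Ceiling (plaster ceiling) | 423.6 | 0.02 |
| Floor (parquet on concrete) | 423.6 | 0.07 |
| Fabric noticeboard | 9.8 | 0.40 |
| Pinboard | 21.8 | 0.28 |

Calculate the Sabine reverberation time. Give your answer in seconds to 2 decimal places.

3.21 seconds

Equivalent absorption area: A = 243*0.09 + 423.6*0.02 + 423.6*0.07 + 9.8*0.40 + 21.8*0.28 = 70.018 m².
Volume V = 23.8 × 17.8 × 3.3 = 1398.012 m³.
RT60 = 0.161 · V / A = 0.161 × 1398.012 / 70.018 = 3.21 s.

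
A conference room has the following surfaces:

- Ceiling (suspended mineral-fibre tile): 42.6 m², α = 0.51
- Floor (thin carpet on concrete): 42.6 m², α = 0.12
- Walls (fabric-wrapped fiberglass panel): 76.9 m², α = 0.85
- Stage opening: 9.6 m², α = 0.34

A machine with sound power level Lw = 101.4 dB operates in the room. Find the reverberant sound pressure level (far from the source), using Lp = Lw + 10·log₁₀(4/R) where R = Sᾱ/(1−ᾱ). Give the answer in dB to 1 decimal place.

84.1 dB

Σ(Sᵢαᵢ) = 42.6×0.51 + 42.6×0.12 + 76.9×0.85 + 9.6×0.34 = 95.467; total area S = 171.7 m².
ᾱ = 95.467/171.7 = 0.5560; R = Sᾱ/(1−ᾱ) = 95.467/(1−0.5560) = 215.016 m².
Lp = 101.4 + 10·log₁₀(4/215.016) = 101.4 + (-17.30) = 84.1 dB.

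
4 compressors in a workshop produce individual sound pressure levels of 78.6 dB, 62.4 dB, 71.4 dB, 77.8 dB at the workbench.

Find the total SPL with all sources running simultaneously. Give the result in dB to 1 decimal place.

81.7 dB

Σ 10^(Lᵢ/10) = 1.482e+08.
Back to dB: 10·log₁₀ Σ = 81.7 dB.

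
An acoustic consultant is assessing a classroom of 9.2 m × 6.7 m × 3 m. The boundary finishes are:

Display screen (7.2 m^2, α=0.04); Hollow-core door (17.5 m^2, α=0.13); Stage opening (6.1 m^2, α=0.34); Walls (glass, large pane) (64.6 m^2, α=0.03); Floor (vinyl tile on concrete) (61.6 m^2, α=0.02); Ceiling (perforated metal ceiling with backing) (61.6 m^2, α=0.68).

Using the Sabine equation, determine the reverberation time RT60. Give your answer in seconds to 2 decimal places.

A = Σ Sᵢαᵢ = 7.2×0.04 + 17.5×0.13 + 6.1×0.34 + 64.6×0.03 + 61.6×0.02 + 61.6×0.68 = 49.695 sabins.
Volume V = 9.2 × 6.7 × 3 = 184.92 m³.
RT60 = 0.161 · V / A = 0.161 × 184.92 / 49.695 = 0.60 s.

0.60 seconds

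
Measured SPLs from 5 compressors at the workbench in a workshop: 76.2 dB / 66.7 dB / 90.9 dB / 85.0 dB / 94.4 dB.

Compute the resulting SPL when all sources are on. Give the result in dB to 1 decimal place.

Σ 10^(Lᵢ/10) = 4.347e+09.
L_total = 10·log₁₀(4.347e+09) = 96.4 dB.

96.4 dB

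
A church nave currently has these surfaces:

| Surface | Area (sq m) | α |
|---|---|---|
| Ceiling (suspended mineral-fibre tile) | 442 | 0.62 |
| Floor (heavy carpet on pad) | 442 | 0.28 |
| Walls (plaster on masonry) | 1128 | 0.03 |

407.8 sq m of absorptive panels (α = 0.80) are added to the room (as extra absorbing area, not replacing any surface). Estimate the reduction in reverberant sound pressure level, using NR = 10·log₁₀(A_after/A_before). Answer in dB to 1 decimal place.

2.4 dB

Summing Sᵢαᵢ: 274.040 + 123.760 + 33.840 → A_before = 431.640 sabins.
Treatment contributes 407.8·0.80 = 326.240 sabins.
A_after = 431.640 + 326.240 = 757.880 sabins.
Reduction = 10 log₁₀(A_after/A_before) = 10 log₁₀(1.7558) = 2.4 dB.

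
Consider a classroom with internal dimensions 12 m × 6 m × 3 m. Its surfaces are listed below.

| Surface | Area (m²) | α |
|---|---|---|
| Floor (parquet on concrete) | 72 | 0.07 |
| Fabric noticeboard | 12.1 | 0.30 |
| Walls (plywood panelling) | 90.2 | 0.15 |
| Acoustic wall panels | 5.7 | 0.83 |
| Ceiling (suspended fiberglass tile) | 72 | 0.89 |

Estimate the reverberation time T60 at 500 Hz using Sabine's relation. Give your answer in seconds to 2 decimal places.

0.38 s

Summing Sᵢαᵢ: 5.040 + 3.630 + 13.530 + 4.731 + 64.080 → A = 91.011 sabins.
V = 12·6·3 = 216 m³.
T = 0.161 V/A = 0.161·216/91.011 = 0.38 s.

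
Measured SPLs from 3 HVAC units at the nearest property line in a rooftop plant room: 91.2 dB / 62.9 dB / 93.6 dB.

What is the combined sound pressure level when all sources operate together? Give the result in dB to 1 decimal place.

Sum in the linear (power) domain: Σ 10^(Lᵢ/10) = 10^(91.2/10) + 10^(62.9/10) + 10^(93.6/10) = 3.611e+09.
Combined level = 10 log₁₀(3.611e+09) = 95.6 dB.

95.6 dB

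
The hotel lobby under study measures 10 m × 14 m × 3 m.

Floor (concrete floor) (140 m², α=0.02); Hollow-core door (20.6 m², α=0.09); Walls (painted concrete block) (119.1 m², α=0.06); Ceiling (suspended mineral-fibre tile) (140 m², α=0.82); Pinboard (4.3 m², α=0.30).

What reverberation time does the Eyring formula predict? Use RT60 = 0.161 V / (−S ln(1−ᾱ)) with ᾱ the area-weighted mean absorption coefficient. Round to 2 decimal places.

Total surface area S = 140 + 20.6 + 119.1 + 140 + 4.3 = 424.0 m².
Σ(Sᵢαᵢ) = 140·0.02 + 20.6·0.09 + 119.1·0.06 + 140·0.82 + 4.3·0.30 = 127.890.
Mean coefficient ᾱ = A/S = 0.3016.
Eyring denominator: −S ln(1−ᾱ) = 152.200.
V = 10 × 14 × 3 = 420 m³.
T = 0.161·V/[−S·ln(1−ᾱ)] = 0.161·420/152.200 = 0.44 s.

0.44 s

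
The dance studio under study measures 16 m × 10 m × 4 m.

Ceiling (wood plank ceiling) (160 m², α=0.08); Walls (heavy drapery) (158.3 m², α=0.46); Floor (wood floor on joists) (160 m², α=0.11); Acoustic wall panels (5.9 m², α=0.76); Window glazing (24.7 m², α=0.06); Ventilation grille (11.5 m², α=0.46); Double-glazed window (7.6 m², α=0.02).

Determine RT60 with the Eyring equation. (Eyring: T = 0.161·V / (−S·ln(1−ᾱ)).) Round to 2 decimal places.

0.80 s

Total surface area S = 160 + 158.3 + 160 + 5.9 + 24.7 + 11.5 + 7.6 = 528.0 m².
Absorption A = 160·0.08 + 158.3·0.46 + 160·0.11 + 5.9·0.76 + 24.7·0.06 + 11.5·0.46 + 7.6·0.02 = 114.626 sabins.
ᾱ = 114.626 / 528.0 = 0.2171.
−S·ln(1−ᾱ) = −528.0 × ln(1 − 0.2171) = 129.228.
V = 16 × 10 × 4 = 640 m³.
RT60 = 0.161 × 640 / 129.228 = 0.80 s.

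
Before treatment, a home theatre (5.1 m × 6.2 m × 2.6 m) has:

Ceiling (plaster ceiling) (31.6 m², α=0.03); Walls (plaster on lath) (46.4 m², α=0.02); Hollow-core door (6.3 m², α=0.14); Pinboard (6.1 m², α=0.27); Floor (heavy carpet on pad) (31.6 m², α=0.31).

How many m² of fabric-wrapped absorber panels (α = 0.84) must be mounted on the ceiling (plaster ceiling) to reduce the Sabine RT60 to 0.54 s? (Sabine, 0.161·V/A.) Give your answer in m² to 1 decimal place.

A₁ = Σ Sᵢαᵢ = 31.6·0.03 + 46.4·0.02 + 6.3·0.14 + 6.1·0.27 + 31.6·0.31 = 14.201 sabins.
Required A₂ = 0.161·82.212/0.54 = 24.511 sabins.
Absorption to add: 24.511 − 14.201 = 10.310 sabins.
Net gain per m²: Δα = 0.84 − 0.03 = 0.81.
Area = ΔA/Δα = 10.310/0.81 = 12.7 m².

12.7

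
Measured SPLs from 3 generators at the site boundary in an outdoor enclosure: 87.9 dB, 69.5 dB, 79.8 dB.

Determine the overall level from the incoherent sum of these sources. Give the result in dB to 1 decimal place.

88.6 dB

Sum in the linear (power) domain: Σ 10^(Lᵢ/10) = 10^(87.9/10) + 10^(69.5/10) + 10^(79.8/10) = 7.21e+08.
L_total = 10·log₁₀(7.21e+08) = 88.6 dB.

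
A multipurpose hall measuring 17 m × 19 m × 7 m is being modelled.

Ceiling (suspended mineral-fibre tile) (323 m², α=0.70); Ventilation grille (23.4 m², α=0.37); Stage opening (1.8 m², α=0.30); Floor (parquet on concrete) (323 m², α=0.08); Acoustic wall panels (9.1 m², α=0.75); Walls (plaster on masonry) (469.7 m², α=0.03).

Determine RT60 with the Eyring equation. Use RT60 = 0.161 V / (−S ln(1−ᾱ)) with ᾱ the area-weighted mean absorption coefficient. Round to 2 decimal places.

Total surface area S = 323 + 23.4 + 1.8 + 323 + 9.1 + 469.7 = 1150.0 m².
Absorption A = 323×0.70 + 23.4×0.37 + 1.8×0.30 + 323×0.08 + 9.1×0.75 + 469.7×0.03 = 282.054 sabins.
Mean coefficient ᾱ = A/S = 0.2453.
−S·ln(1−ᾱ) = −1150.0 × ln(1 − 0.2453) = 323.650.
V = 17 × 19 × 7 = 2261 m³.
T = 0.161·V/[−S·ln(1−ᾱ)] = 0.161·2261/323.650 = 1.12 s.

1.12 s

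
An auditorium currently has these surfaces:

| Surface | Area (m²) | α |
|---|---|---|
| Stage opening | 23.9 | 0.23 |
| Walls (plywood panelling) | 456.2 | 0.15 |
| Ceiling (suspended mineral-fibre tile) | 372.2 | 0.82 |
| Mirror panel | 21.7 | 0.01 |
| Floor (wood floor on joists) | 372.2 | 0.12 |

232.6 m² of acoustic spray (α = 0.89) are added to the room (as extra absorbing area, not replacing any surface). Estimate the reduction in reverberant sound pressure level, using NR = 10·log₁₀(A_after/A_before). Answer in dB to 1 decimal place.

Summing Sᵢαᵢ: 5.497 + 68.430 + 305.204 + 0.217 + 44.664 → A_before = 424.012 sabins.
Treatment contributes 232.6·0.89 = 207.014 sabins.
New total A_after = 631.026 sabins.
Reduction = 10 log₁₀(A_after/A_before) = 10 log₁₀(1.4882) = 1.7 dB.

1.7 dB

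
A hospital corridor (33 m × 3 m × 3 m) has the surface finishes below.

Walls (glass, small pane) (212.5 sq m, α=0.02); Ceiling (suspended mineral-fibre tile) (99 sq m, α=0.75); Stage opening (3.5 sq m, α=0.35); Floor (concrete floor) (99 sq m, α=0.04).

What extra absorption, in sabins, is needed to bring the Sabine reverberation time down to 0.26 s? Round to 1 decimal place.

100.2 sabins

Summing Sᵢαᵢ: 4.250 + 74.250 + 1.225 + 3.960 → A₁ = 83.685 sabins.
Target A₂ = 0.161·297/0.26 = 183.912 sabins (V = 297 m³).
ΔA = A₂ − A₁ = 183.912 − 83.685 = 100.2 sabins.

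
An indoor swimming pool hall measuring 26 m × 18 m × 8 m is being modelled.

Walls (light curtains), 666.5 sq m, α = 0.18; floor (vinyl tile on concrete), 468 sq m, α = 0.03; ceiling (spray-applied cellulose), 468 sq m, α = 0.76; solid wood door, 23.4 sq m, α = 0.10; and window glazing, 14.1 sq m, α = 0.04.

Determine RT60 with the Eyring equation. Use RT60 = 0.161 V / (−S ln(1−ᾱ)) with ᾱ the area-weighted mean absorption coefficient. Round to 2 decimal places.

Total surface area S = 666.5 + 468 + 468 + 23.4 + 14.1 = 1640.0 sq m.
Σ(Sᵢαᵢ) = 666.5·0.18 + 468·0.03 + 468·0.76 + 23.4·0.10 + 14.1·0.04 = 492.594.
Mean coefficient ᾱ = A/S = 0.3004.
Eyring denominator: −S ln(1−ᾱ) = 585.884.
V = 26 × 18 × 8 = 3744 m³.
RT60 = 0.161 × 3744 / 585.884 = 1.03 s.

1.03 seconds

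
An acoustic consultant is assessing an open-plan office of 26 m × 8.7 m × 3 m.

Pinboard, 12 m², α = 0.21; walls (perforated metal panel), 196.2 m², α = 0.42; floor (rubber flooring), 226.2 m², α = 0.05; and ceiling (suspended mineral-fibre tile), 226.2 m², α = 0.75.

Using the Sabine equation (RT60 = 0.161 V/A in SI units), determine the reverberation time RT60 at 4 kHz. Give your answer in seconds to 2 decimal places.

0.41 seconds

Equivalent absorption area: A = 12·0.21 + 196.2·0.42 + 226.2·0.05 + 226.2·0.75 = 265.884 m².
V = 26·8.7·3 = 678.6 m³.
T = 0.161 V/A = 0.161·678.6/265.884 = 0.41 s.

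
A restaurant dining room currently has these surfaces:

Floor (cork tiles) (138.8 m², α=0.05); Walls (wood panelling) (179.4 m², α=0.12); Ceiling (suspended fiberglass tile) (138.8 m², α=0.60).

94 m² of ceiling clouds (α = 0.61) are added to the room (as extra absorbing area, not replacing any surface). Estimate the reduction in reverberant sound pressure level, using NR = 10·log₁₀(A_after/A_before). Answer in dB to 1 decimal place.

A_before = Σ Sᵢαᵢ = 138.8*0.05 + 179.4*0.12 + 138.8*0.60 = 111.748 sabins.
Added absorption = 94 × 0.61 = 57.340 sabins.
A_after = 111.748 + 57.340 = 169.088 sabins.
Reduction = 10 log₁₀(A_after/A_before) = 10 log₁₀(1.5131) = 1.8 dB.

1.8 dB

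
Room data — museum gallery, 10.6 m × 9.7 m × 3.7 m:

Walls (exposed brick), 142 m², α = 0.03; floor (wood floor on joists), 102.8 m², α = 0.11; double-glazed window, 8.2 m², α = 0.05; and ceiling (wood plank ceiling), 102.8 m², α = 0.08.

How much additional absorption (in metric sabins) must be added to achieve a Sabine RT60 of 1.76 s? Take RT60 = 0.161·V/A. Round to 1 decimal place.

Equivalent absorption area: A₁ = 142·0.03 + 102.8·0.11 + 8.2·0.05 + 102.8·0.08 = 24.202 m².
V = 380.434 m³. Required absorption A₂ = 0.161 × 380.434 / 1.76 = 34.801 sabins.
ΔA = A₂ − A₁ = 34.801 − 24.202 = 10.6 sabins.

10.6 sabins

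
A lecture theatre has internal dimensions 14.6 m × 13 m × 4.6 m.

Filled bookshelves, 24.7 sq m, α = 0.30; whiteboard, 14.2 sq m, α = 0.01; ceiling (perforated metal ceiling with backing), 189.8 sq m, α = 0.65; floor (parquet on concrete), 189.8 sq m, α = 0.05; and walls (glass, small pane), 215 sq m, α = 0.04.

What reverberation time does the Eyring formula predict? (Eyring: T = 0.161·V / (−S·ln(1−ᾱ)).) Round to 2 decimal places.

0.83 s

Total surface area S = 24.7 + 14.2 + 189.8 + 189.8 + 215 = 633.5 sq m.
Absorption A = 24.7·0.30 + 14.2·0.01 + 189.8·0.65 + 189.8·0.05 + 215·0.04 = 149.012 sabins.
ᾱ = 149.012 / 633.5 = 0.2352.
Eyring denominator: −S ln(1−ᾱ) = 169.867.
V = 14.6 × 13 × 4.6 = 873.08 m³.
T = 0.161·V/[−S·ln(1−ᾱ)] = 0.161·873.08/169.867 = 0.83 s.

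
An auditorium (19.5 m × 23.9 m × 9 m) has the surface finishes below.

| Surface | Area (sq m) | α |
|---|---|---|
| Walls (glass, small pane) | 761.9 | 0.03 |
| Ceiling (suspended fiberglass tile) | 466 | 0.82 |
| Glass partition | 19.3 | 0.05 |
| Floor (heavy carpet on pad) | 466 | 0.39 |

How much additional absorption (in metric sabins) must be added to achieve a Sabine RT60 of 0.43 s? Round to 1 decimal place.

982.8 sabins

A₁ = Σ Sᵢαᵢ = 761.9·0.03 + 466·0.82 + 19.3·0.05 + 466·0.39 = 587.682 sabins.
For T = 0.43 s, need A₂ = 0.161·V/T = 0.161·4194.45/0.43 = 1570.480 sabins.
Shortfall: 1570.480 − 587.682 = 982.8 sabins.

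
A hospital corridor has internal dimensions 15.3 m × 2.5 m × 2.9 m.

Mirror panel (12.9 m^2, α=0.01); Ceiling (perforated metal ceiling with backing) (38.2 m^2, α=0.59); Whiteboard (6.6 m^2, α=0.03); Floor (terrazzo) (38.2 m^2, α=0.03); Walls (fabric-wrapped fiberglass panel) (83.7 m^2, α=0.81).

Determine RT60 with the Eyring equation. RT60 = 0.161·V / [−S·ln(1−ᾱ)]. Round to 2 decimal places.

Total surface area S = 12.9 + 38.2 + 6.6 + 38.2 + 83.7 = 179.6 m^2.
Σ(Sᵢαᵢ) = 12.9×0.01 + 38.2×0.59 + 6.6×0.03 + 38.2×0.03 + 83.7×0.81 = 91.808.
Mean coefficient ᾱ = A/S = 0.5112.
Eyring denominator: −S ln(1−ᾱ) = 128.558.
V = 15.3 × 2.5 × 2.9 = 110.925 m³.
T = 0.161·V/[−S·ln(1−ᾱ)] = 0.161·110.925/128.558 = 0.14 s.

0.14 s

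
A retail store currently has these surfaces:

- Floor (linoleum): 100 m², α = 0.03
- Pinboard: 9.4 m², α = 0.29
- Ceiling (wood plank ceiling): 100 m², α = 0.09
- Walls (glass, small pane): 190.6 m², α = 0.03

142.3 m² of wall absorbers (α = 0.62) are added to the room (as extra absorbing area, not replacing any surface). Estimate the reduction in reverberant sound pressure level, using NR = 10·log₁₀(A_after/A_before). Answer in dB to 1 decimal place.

7.3 dB

Total absorption A_before = 100×0.03 + 9.4×0.29 + 100×0.09 + 190.6×0.03
  = 3.000 + 2.726 + 9.000 + 5.718 = 20.444 m² sabins.
Added absorption = 142.3 × 0.62 = 88.226 sabins.
New total A_after = 108.670 sabins.
Reduction = 10 log₁₀(A_after/A_before) = 10 log₁₀(5.3155) = 7.3 dB.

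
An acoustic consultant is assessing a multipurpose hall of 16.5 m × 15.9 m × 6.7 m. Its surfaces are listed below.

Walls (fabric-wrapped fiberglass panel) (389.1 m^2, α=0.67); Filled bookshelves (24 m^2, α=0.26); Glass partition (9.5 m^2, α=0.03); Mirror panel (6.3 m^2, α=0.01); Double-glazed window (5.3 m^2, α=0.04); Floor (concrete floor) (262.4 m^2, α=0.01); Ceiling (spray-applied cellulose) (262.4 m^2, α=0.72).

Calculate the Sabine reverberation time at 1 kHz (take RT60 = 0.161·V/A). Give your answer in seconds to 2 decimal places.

0.62 seconds

A = Σ Sᵢαᵢ = 389.1×0.67 + 24×0.26 + 9.5×0.03 + 6.3×0.01 + 5.3×0.04 + 262.4×0.01 + 262.4×0.72 = 459.049 sabins.
V = 16.5·15.9·6.7 = 1757.745 m³.
RT60 = 0.161 · V / A = 0.161 × 1757.745 / 459.049 = 0.62 s.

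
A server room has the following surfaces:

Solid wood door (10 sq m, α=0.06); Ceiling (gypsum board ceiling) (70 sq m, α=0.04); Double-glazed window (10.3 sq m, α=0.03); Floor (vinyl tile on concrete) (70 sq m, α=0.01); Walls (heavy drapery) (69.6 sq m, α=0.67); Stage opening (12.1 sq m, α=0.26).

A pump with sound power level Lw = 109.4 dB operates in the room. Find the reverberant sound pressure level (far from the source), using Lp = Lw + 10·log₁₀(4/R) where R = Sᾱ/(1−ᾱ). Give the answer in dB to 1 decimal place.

A = 54.187 sabins; S = 242.0 sq m.
ᾱ = 54.187/242.0 = 0.2239; R = Sᾱ/(1−ᾱ) = 54.187/(1−0.2239) = 69.820 sq m.
Lp = 109.4 + 10·log₁₀(4/69.820) = 109.4 + (-12.42) = 97.0 dB.

97.0 dB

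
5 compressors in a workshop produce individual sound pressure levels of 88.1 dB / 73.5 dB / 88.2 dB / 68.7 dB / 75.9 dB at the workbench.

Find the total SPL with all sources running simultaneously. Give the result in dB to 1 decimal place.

91.4 dB

Converting to relative power and adding: 10^(88.1/10) + 10^(73.5/10) + 10^(88.2/10) + 10^(68.7/10) + 10^(75.9/10) = 1.375e+09.
Back to dB: 10·log₁₀ Σ = 91.4 dB.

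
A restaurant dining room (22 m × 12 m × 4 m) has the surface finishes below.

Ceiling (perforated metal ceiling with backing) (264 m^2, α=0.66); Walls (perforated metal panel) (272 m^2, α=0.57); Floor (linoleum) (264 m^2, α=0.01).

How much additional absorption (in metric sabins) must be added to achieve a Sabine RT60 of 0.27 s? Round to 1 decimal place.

297.8 sabins

Total absorption A₁ = 264*0.66 + 272*0.57 + 264*0.01
  = 174.240 + 155.040 + 2.640 = 331.920 m^2 sabins.
V = 1056 m³. Required absorption A₂ = 0.161 × 1056 / 0.27 = 629.689 sabins.
Shortfall: 629.689 − 331.920 = 297.8 sabins.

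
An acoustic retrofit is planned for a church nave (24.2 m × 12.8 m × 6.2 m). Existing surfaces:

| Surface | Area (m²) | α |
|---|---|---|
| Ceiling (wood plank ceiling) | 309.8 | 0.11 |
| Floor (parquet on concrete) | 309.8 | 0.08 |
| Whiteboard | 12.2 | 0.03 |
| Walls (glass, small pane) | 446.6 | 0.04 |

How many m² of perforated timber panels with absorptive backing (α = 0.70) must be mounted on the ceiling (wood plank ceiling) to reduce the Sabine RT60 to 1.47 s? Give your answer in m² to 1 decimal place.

Equivalent absorption area: A₁ = 309.8*0.11 + 309.8*0.08 + 12.2*0.03 + 446.6*0.04 = 77.092 m².
Required A₂ = 0.161·1920.512/1.47 = 210.342 sabins.
ΔA needed = 210.342 − 77.092 = 133.250 sabins.
Net gain per m²: Δα = 0.70 − 0.11 = 0.59.
Panel area = 133.250 / 0.59 = 225.8 m².

225.8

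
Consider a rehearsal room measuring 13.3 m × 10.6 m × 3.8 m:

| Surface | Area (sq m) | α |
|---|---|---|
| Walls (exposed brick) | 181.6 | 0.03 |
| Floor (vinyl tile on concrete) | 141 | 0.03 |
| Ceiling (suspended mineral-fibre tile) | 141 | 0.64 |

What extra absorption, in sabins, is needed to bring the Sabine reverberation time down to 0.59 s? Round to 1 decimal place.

46.3 sabins

A₁ = Σ Sᵢαᵢ = 181.6×0.03 + 141×0.03 + 141×0.64 = 99.918 sabins.
For T = 0.59 s, need A₂ = 0.161·V/T = 0.161·535.724/0.59 = 146.189 sabins.
ΔA = A₂ − A₁ = 146.189 − 99.918 = 46.3 sabins.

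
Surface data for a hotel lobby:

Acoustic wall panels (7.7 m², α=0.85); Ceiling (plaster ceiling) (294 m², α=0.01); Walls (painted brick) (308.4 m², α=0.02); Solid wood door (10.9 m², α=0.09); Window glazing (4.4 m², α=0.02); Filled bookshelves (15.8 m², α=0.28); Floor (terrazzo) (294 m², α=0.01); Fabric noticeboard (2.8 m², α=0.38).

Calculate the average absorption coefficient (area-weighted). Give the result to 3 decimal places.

0.027

Total surface area S = 938.0 m².
Weighted sum Σ Sα = 25.150.
ᾱ = A/S = 0.027.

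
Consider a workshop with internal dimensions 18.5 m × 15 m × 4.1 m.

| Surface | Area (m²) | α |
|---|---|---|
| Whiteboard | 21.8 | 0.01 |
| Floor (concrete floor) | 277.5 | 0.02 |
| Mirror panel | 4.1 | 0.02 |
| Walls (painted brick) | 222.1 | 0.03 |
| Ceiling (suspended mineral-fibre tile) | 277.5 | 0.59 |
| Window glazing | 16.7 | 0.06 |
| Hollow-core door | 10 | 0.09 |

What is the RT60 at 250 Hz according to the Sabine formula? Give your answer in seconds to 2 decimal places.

Summing Sᵢαᵢ: 0.218 + 5.550 + 0.082 + 6.663 + 163.725 + 1.002 + 0.900 → A = 178.140 sabins.
V = 18.5·15·4.1 = 1137.75 m³.
Sabine: RT60 = 0.161 × 1137.75 / 178.140 = 1.03 s.

1.03 s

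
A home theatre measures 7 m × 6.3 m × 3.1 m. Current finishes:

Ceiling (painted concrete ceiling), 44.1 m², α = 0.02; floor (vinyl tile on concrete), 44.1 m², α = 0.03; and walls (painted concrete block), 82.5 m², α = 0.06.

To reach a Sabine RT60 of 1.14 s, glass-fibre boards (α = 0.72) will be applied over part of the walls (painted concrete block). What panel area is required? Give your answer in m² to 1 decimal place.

Total absorption A₁ = 44.1·0.02 + 44.1·0.03 + 82.5·0.06
  = 0.882 + 1.323 + 4.950 = 7.155 m² sabins.
Required A₂ = 0.161·136.71/1.14 = 19.307 sabins.
ΔA needed = 19.307 − 7.155 = 12.152 sabins.
Each m² of panel replacing the walls (painted concrete block) adds (0.72 − 0.06) = 0.66 sabins.
Panel area = 12.152 / 0.66 = 18.4 m².

18.4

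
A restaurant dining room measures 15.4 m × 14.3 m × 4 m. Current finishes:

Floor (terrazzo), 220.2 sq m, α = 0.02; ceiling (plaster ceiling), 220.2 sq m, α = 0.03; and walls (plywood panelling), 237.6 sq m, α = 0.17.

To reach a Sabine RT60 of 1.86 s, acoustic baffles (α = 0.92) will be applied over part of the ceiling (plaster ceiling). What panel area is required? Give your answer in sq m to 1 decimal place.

Summing Sᵢαᵢ: 4.404 + 6.606 + 40.392 → A₁ = 51.402 sabins.
V = 880.88 m³. Target absorption A₂ = 0.161 × 880.88 / 1.86 = 76.248 sabins.
ΔA needed = 76.248 − 51.402 = 24.846 sabins.
Each sq m of panel replacing the ceiling (plaster ceiling) adds (0.92 − 0.03) = 0.89 sabins.
Area = ΔA/Δα = 24.846/0.89 = 27.9 sq m.

27.9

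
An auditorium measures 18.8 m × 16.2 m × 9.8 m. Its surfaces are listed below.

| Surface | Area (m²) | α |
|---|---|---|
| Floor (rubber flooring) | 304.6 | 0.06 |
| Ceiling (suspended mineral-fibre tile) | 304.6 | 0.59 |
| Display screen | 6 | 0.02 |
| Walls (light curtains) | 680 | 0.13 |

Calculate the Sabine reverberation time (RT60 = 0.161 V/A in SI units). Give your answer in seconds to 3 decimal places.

1.677 sec

Equivalent absorption area: A = 304.6·0.06 + 304.6·0.59 + 6·0.02 + 680·0.13 = 286.510 m².
Volume V = 18.8 × 16.2 × 9.8 = 2984.688 m³.
T = 0.161 V/A = 0.161·2984.688/286.510 = 1.677 s.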